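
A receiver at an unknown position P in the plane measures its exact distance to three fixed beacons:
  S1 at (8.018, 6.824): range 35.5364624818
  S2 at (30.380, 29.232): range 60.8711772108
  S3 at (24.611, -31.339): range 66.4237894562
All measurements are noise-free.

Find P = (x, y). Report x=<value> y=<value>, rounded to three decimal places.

x=-27.376 y=10.007

eq1: (x − 8.018)² + (y − 6.824)² = 35.5364624818²
eq2: (x − 30.380)² + (y − 29.232)² = 60.8711772108²
eq3: (x − 24.611)² + (y + 31.339)² = 66.4237894562²
eq1−eq2, eq1−eq3 (x²,y² cancel):
  44.724·x + 44.816·y = -775.861125
  33.186·x − 76.326·y = -1672.300698
det = 44.724·-76.326 − 44.816·33.186 = -4900.867800
x = (-775.861125·-76.326 − 44.816·-1672.300698) / -4900.867800 = -27.375602
y = (44.724·-1672.300698 − -775.861125·33.186) / -4900.867800 = 10.007258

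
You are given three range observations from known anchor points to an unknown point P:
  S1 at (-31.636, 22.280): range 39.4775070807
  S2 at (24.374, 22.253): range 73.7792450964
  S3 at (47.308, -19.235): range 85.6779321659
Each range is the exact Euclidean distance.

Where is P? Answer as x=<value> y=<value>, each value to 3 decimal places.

eq1: (x + 31.636)² + (y − 22.280)² = 39.4775070807²
eq2: (x − 24.374)² + (y − 22.253)² = 73.7792450964²
eq3: (x − 47.308)² + (y + 19.235)² = 85.6779321659²
eq2−eq1, eq2−eq3 (x²,y² cancel):
  -112.020·x + 0.054·y = 4292.850453
  45.868·x − 82.976·y = -378.586849
det = -112.020·-82.976 − 0.054·45.868 = 9292.494648
x = (4292.850453·-82.976 − 0.054·-378.586849) / 9292.494648 = -38.330193
y = (-112.020·-378.586849 − 4292.850453·45.868) / 9292.494648 = -16.625801

x=-38.330 y=-16.626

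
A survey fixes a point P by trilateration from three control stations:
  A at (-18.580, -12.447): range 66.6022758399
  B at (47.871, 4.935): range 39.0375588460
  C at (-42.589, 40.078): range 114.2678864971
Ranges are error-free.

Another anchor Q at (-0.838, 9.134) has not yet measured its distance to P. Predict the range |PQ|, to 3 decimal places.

eq1: (x + 18.580)² + (y + 12.447)² = 66.6022758399²
eq2: (x − 47.871)² + (y − 4.935)² = 39.0375588460²
eq3: (x + 42.589)² + (y − 40.078)² = 114.2678864971²
eq3−eq2, eq3−eq1 (x²,y² cancel):
  180.920·x − 70.286·y = 10429.136745
  48.018·x − 105.050·y = 5701.361941
det = 180.920·-105.050 − -70.286·48.018 = -15630.652852
x = (10429.136745·-105.050 − -70.286·5701.361941) / -15630.652852 = 44.454630
y = (180.920·5701.361941 − 10429.136745·48.018) / -15630.652852 = -33.952780
|P − Q| = √((44.454630 − -0.838)² + (-33.952780 − 9.134)²) = 62.513142

62.513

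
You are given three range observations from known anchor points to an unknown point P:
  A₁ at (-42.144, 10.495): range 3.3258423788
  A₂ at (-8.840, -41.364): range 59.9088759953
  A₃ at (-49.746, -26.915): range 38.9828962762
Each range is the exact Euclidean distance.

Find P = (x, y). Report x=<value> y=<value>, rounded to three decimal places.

x=-38.818 y=10.505

eq1: (x + 42.144)² + (y − 10.495)² = 3.3258423788²
eq2: (x + 8.840)² + (y + 41.364)² = 59.9088759953²
eq3: (x + 49.746)² + (y + 26.915)² = 38.9828962762²
eq1−eq2, eq1−eq3 (x²,y² cancel):
  66.608·x − 103.718·y = -3675.147860
  -15.204·x − 74.820·y = -195.784995
det = 66.608·-74.820 − -103.718·-15.204 = -6560.539032
x = (-3675.147860·-74.820 − -103.718·-195.784995) / -6560.539032 = -38.818172
y = (66.608·-195.784995 − -3675.147860·-15.204) / -6560.539032 = 10.504898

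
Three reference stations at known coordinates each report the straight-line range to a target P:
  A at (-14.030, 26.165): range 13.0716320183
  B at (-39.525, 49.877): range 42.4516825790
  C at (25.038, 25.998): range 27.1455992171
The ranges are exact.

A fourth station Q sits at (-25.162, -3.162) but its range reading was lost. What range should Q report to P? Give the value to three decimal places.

eq1: (x + 14.030)² + (y − 26.165)² = 13.0716320183²
eq2: (x + 39.525)² + (y − 49.877)² = 42.4516825790²
eq3: (x − 25.038)² + (y − 25.998)² = 27.1455992171²
eq3−eq1, eq3−eq2 (x²,y² cancel):
  -78.136·x + 0.334·y = 144.666670
  -129.126·x + 47.758·y = 1681.881509
det = -78.136·47.758 − 0.334·-129.126 = -3688.491004
x = (144.666670·47.758 − 0.334·1681.881509) / -3688.491004 = -1.720824
y = (-78.136·1681.881509 − 144.666670·-129.126) / -3688.491004 = 30.564061
|P − Q| = √((-1.720824 − -25.162)² + (30.564061 − -3.162)²) = 41.072326

41.072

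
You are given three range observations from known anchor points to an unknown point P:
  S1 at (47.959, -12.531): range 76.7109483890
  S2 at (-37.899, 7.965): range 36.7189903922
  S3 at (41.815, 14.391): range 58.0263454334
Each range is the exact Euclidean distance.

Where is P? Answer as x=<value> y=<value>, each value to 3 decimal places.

x=-12.590 y=34.569

eq1: (x − 47.959)² + (y + 12.531)² = 76.7109483890²
eq2: (x + 37.899)² + (y − 7.965)² = 36.7189903922²
eq3: (x − 41.815)² + (y − 14.391)² = 58.0263454334²
eq3−eq1, eq3−eq2 (x²,y² cancel):
  12.288·x − 53.844·y = -2016.016302
  -159.428·x − 12.852·y = 1562.952829
det = 12.288·-12.852 − -53.844·-159.428 = -8742.166608
x = (-2016.016302·-12.852 − -53.844·1562.952829) / -8742.166608 = -12.590183
y = (12.288·1562.952829 − -2016.016302·-159.428) / -8742.166608 = 34.568534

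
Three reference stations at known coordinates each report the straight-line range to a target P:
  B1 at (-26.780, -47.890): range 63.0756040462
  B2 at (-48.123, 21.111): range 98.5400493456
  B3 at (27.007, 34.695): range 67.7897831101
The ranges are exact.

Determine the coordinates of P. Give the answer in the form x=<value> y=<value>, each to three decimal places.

x=34.436 y=-32.686

eq1: (x + 26.780)² + (y + 47.890)² = 63.0756040462²
eq2: (x + 48.123)² + (y − 21.111)² = 98.5400493456²
eq3: (x − 27.007)² + (y − 34.695)² = 67.7897831101²
eq3−eq2, eq3−eq1 (x²,y² cancel):
  -150.260·x − 27.168·y = -4286.310255
  -107.574·x − 165.170·y = 1694.422294
det = -150.260·-165.170 − -27.168·-107.574 = 21895.873768
x = (-4286.310255·-165.170 − -27.168·1694.422294) / 21895.873768 = 34.435891
y = (-150.260·1694.422294 − -4286.310255·-107.574) / 21895.873768 = -32.686498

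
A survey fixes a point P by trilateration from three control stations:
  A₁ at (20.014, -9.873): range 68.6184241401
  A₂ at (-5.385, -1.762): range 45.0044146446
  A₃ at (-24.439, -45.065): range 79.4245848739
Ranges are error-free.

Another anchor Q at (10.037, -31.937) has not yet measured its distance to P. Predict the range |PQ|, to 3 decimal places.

eq1: (x − 20.014)² + (y + 9.873)² = 68.6184241401²
eq2: (x + 5.385)² + (y + 1.762)² = 45.0044146446²
eq3: (x + 24.439)² + (y + 45.065)² = 79.4245848739²
eq2−eq3, eq2−eq1 (x²,y² cancel):
  -38.108·x − 86.606·y = -1686.851268
  50.798·x − 16.222·y = -2217.157338
det = -38.108·-16.222 − -86.606·50.798 = 5017.599564
x = (-1686.851268·-16.222 − -86.606·-2217.157338) / 5017.599564 = -32.815498
y = (-38.108·-2217.157338 − -1686.851268·50.798) / 5017.599564 = 33.916637
|P − Q| = √((-32.815498 − 10.037)² + (33.916637 − -31.937)²) = 78.568684

78.569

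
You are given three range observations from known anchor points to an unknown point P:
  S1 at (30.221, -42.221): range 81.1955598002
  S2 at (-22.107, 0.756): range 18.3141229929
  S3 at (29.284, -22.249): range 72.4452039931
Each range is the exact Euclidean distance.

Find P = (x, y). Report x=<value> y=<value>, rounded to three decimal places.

eq1: (x − 30.221)² + (y + 42.221)² = 81.1955598002²
eq2: (x + 22.107)² + (y − 0.756)² = 18.3141229929²
eq3: (x − 29.284)² + (y + 22.249)² = 72.4452039931²
eq1−eq3, eq1−eq2 (x²,y² cancel):
  -1.874·x + 39.944·y = 1.060325
  -104.656·x + 85.954·y = 4050.681133
det = -1.874·85.954 − 39.944·-104.656 = 4019.301468
x = (1.060325·85.954 − 39.944·4050.681133) / 4019.301468 = -40.233177
y = (-1.874·4050.681133 − 1.060325·-104.656) / 4019.301468 = -1.861022

x=-40.233 y=-1.861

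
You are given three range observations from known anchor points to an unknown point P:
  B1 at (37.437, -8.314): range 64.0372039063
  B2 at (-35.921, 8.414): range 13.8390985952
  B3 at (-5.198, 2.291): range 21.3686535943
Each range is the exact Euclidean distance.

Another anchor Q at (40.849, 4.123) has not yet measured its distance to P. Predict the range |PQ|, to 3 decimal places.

eq1: (x − 37.437)² + (y + 8.314)² = 64.0372039063²
eq2: (x + 35.921)² + (y − 8.414)² = 13.8390985952²
eq3: (x + 5.198)² + (y − 2.291)² = 21.3686535943²
eq2−eq3, eq2−eq1 (x²,y² cancel):
  61.446·x − 12.246·y = -1593.944459
  146.716·x − 33.456·y = -3799.704906
det = 61.446·-33.456 − -12.246·146.716 = -259.053240
x = (-1593.944459·-33.456 − -12.246·-3799.704906) / -259.053240 = -26.233293
y = (61.446·-3799.704906 − -1593.944459·146.716) / -259.053240 = -1.468762
|P − Q| = √((-26.233293 − 40.849)² + (-1.468762 − 4.123)²) = 67.314945

67.315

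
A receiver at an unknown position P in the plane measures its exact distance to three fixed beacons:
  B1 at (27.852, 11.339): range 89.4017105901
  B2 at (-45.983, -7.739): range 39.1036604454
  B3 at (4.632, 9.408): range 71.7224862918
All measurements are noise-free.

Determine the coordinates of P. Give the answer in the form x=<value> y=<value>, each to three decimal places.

x=-40.372 y=-46.438

eq1: (x − 27.852)² + (y − 11.339)² = 89.4017105901²
eq2: (x + 45.983)² + (y + 7.739)² = 39.1036604454²
eq3: (x − 4.632)² + (y − 9.408)² = 71.7224862918²
eq2−eq1, eq2−eq3 (x²,y² cancel):
  147.670·x + 38.156·y = -7733.591181
  101.230·x + 34.294·y = -5679.381302
det = 147.670·34.294 − 38.156·101.230 = 1201.663100
x = (-7733.591181·34.294 − 38.156·-5679.381302) / 1201.663100 = -40.371801
y = (147.670·-5679.381302 − -7733.591181·101.230) / 1201.663100 = -46.437975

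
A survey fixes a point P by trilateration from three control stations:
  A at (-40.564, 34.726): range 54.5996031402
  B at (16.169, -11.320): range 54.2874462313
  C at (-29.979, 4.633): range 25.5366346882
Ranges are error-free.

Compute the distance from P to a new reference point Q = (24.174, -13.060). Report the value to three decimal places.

61.994

eq1: (x + 40.564)² + (y − 34.726)² = 54.5996031402²
eq2: (x − 16.169)² + (y + 11.320)² = 54.2874462313²
eq3: (x + 29.979)² + (y − 4.633)² = 25.5366346882²
eq2−eq1, eq2−eq3 (x²,y² cancel):
  -113.466·x + 92.092·y = 2427.764366
  -92.296·x + 31.906·y = 2825.633276
det = -113.466·31.906 − 92.092·-92.296 = 4879.477036
x = (2427.764366·31.906 − 92.092·2825.633276) / 4879.477036 = -37.454417
y = (-113.466·2825.633276 − 2427.764366·-92.296) / 4879.477036 = -19.784982
|P − Q| = √((-37.454417 − 24.174)² + (-19.784982 − -13.060)²) = 61.994252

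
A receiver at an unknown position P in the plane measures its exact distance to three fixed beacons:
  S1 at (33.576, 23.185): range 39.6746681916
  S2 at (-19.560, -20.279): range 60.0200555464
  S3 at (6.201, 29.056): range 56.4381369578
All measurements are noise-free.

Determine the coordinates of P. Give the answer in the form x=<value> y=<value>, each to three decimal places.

x=40.301 y=-15.916

eq1: (x − 33.576)² + (y − 23.185)² = 39.6746681916²
eq2: (x + 19.560)² + (y + 20.279)² = 60.0200555464²
eq3: (x − 6.201)² + (y − 29.056)² = 56.4381369578²
eq3−eq1, eq3−eq2 (x²,y² cancel):
  54.750·x − 11.742·y = 2393.372471
  -51.522·x − 98.670·y = -506.015861
det = 54.750·-98.670 − -11.742·-51.522 = -6007.153824
x = (2393.372471·-98.670 − -11.742·-506.015861) / -6007.153824 = 40.301232
y = (54.750·-506.015861 − 2393.372471·-51.522) / -6007.153824 = -15.915519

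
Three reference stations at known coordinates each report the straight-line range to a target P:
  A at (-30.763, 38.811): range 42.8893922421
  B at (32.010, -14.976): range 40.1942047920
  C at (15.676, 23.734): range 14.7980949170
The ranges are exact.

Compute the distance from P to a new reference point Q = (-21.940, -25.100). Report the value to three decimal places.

eq1: (x + 30.763)² + (y − 38.811)² = 42.8893922421²
eq2: (x − 32.010)² + (y + 14.976)² = 40.1942047920²
eq3: (x − 15.676)² + (y − 23.734)² = 14.7980949170²
eq2−eq3, eq2−eq1 (x²,y² cancel):
  -32.668·x + 77.420·y = 956.709542
  -125.546·x + 107.574·y = 979.809346
det = -32.668·107.574 − 77.420·-125.546 = 6205.543888
x = (956.709542·107.574 − 77.420·979.809346) / 6205.543888 = 4.360654
y = (-32.668·979.809346 − 956.709542·-125.546) / 6205.543888 = 14.197409
|P − Q| = √((4.360654 − -21.940)² + (14.197409 − -25.100)²) = 47.286476

47.286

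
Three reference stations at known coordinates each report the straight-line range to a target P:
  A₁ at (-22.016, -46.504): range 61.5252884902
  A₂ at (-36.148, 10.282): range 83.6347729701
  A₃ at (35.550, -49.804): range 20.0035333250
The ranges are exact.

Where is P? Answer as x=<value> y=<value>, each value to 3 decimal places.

x=37.218 y=-29.870

eq1: (x + 22.016)² + (y + 46.504)² = 61.5252884902²
eq2: (x + 36.148)² + (y − 10.282)² = 83.6347729701²
eq3: (x − 35.550)² + (y + 49.804)² = 20.0035333250²
eq3−eq1, eq3−eq2 (x²,y² cancel):
  -115.132·x + 6.600·y = -4482.134422
  -143.396·x + 120.172·y = -8926.477392
det = -115.132·120.172 − 6.600·-143.396 = -12889.229104
x = (-4482.134422·120.172 − 6.600·-8926.477392) / -12889.229104 = 37.218076
y = (-115.132·-8926.477392 − -4482.134422·-143.396) / -12889.229104 = -29.870138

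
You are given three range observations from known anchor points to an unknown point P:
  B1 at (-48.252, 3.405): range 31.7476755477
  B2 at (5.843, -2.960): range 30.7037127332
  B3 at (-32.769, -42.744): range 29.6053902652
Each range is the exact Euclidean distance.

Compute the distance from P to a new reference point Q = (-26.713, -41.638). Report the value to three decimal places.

26.970

eq1: (x + 48.252)² + (y − 3.405)² = 31.7476755477²
eq2: (x − 5.843)² + (y + 2.960)² = 30.7037127332²
eq3: (x + 32.769)² + (y + 42.744)² = 29.6053902652²
eq3−eq1, eq3−eq2 (x²,y² cancel):
  -30.966·x + 92.298·y = -692.443138
  77.224·x + 79.568·y = -2924.193491
det = -30.966·79.568 − 92.298·77.224 = -9591.523440
x = (-692.443138·79.568 − 92.298·-2924.193491) / -9591.523440 = -22.394867
y = (-30.966·-2924.193491 − -692.443138·77.224) / -9591.523440 = -15.015738
|P − Q| = √((-22.394867 − -26.713)² + (-15.015738 − -41.638)²) = 26.970189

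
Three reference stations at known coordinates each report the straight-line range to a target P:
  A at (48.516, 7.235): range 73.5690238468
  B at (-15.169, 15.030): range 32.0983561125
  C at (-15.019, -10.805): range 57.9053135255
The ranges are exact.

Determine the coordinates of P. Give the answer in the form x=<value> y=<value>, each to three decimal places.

x=-13.332 y=47.076

eq1: (x − 48.516)² + (y − 7.235)² = 73.5690238468²
eq2: (x + 15.169)² + (y − 15.030)² = 32.0983561125²
eq3: (x + 15.019)² + (y + 10.805)² = 57.9053135255²
eq1−eq3, eq1−eq2 (x²,y² cancel):
  -127.070·x − 36.080·y = -4.453160
  -127.370·x + 15.590·y = 2431.948785
det = -127.070·15.590 − -36.080·-127.370 = -6576.530900
x = (-4.453160·15.590 − -36.080·2431.948785) / -6576.530900 = -13.331540
y = (-127.070·2431.948785 − -4.453160·-127.370) / -6576.530900 = 47.075721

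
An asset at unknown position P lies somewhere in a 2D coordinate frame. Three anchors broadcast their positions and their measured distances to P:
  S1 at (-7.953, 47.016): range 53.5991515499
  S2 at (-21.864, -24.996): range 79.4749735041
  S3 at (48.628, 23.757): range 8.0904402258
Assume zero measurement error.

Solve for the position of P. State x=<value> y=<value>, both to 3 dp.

eq1: (x + 7.953)² + (y − 47.016)² = 53.5991515499²
eq2: (x + 21.864)² + (y + 24.996)² = 79.4749735041²
eq3: (x − 48.628)² + (y − 23.757)² = 8.0904402258²
eq2−eq1, eq2−eq3 (x²,y² cancel):
  27.822·x + 144.024·y = 4614.322320
  140.984·x + 97.506·y = 8077.059111
det = 27.822·97.506 − 144.024·140.984 = -17592.267684
x = (4614.322320·97.506 − 144.024·8077.059111) / -17592.267684 = 40.549988
y = (27.822·8077.059111 − 4614.322320·140.984) / -17592.267684 = 24.205275

x=40.550 y=24.205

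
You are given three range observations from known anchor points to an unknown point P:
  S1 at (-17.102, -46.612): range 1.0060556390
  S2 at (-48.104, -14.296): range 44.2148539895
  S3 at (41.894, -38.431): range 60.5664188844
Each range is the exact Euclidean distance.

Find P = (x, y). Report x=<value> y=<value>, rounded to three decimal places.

eq1: (x + 17.102)² + (y + 46.612)² = 1.0060556390²
eq2: (x + 48.104)² + (y + 14.296)² = 44.2148539895²
eq3: (x − 41.894)² + (y + 38.431)² = 60.5664188844²
eq3−eq1, eq3−eq2 (x²,y² cancel):
  -117.992·x − 16.362·y = 2900.386900
  -179.996·x + 48.270·y = 999.659218
det = -117.992·48.270 − -16.362·-179.996 = -8640.568392
x = (2900.386900·48.270 − -16.362·999.659218) / -8640.568392 = -18.095812
y = (-117.992·999.659218 − 2900.386900·-179.996) / -8640.568392 = -46.768480

x=-18.096 y=-46.768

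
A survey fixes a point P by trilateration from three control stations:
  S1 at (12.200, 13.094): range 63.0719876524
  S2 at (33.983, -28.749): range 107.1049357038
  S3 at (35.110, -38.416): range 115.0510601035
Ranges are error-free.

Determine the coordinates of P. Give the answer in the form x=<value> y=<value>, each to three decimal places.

eq1: (x − 12.200)² + (y − 13.094)² = 63.0719876524²
eq2: (x − 33.983)² + (y + 28.749)² = 107.1049357038²
eq3: (x − 35.110)² + (y + 38.416)² = 115.0510601035²
eq1−eq3, eq1−eq2 (x²,y² cancel):
  45.820·x − 103.020·y = -6870.462485
  43.566·x − 83.686·y = -5832.335172
det = 45.820·-83.686 − -103.020·43.566 = 653.676800
x = (-6870.462485·-83.686 − -103.020·-5832.335172) / 653.676800 = -39.600068
y = (45.820·-5832.335172 − -6870.462485·43.566) / 653.676800 = 49.077726

x=-39.600 y=49.078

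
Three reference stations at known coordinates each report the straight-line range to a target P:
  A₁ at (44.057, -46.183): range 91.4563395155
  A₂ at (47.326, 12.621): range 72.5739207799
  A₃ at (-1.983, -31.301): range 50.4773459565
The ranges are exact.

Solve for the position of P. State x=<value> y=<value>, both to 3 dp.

eq1: (x − 44.057)² + (y + 46.183)² = 91.4563395155²
eq2: (x − 47.326)² + (y − 12.621)² = 72.5739207799²
eq3: (x + 1.983)² + (y + 31.301)² = 50.4773459565²
eq2−eq1, eq2−eq3 (x²,y² cancel):
  -6.538·x − 117.608·y = -1422.439239
  -98.618·x − 87.844·y = 1303.656496
det = -6.538·-87.844 − -117.608·-98.618 = -11023.941672
x = (-1422.439239·-87.844 − -117.608·1303.656496) / -11023.941672 = -25.242621
y = (-6.538·1303.656496 − -1422.439239·-98.618) / -11023.941672 = 13.498023

x=-25.243 y=13.498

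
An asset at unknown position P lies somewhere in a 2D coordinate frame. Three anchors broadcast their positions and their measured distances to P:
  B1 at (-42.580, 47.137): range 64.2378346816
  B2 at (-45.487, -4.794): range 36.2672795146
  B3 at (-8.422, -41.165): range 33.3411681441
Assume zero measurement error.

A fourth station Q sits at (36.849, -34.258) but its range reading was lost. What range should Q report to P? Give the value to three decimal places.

53.219

eq1: (x + 42.580)² + (y − 47.137)² = 64.2378346816²
eq2: (x + 45.487)² + (y + 4.794)² = 36.2672795146²
eq3: (x + 8.422)² + (y + 41.165)² = 33.3411681441²
eq1−eq3, eq1−eq2 (x²,y² cancel):
  68.316·x − 176.604·y = 745.400051
  -5.814·x − 103.862·y = 868.280277
det = 68.316·-103.862 − -176.604·-5.814 = -8122.212048
x = (745.400051·-103.862 − -176.604·868.280277) / -8122.212048 = -9.347580
y = (68.316·868.280277 − 745.400051·-5.814) / -8122.212048 = -7.836682
|P − Q| = √((-9.347580 − 36.849)² + (-7.836682 − -34.258)²) = 53.218513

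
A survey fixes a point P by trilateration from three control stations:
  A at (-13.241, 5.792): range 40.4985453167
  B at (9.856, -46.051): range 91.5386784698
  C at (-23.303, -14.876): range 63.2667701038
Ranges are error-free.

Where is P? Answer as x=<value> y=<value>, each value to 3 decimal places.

x=-2.042 y=44.711

eq1: (x + 13.241)² + (y − 5.792)² = 40.4985453167²
eq2: (x − 9.856)² + (y + 46.051)² = 91.5386784698²
eq3: (x + 23.303)² + (y + 14.876)² = 63.2667701038²
eq2−eq1, eq2−eq3 (x²,y² cancel):
  -46.194·x + 103.686·y = 4730.233491
  -66.318·x + 62.350·y = 2923.135305
det = -46.194·62.350 − 103.686·-66.318 = 3996.052248
x = (4730.233491·62.350 − 103.686·2923.135305) / 3996.052248 = -2.041552
y = (-46.194·2923.135305 − 4730.233491·-66.318) / 3996.052248 = 44.711205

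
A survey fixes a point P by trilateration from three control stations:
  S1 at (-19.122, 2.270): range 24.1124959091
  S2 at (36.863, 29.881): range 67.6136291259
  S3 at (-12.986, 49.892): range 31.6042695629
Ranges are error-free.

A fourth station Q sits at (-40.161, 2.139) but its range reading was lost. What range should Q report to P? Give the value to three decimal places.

23.512

eq1: (x + 19.122)² + (y − 2.270)² = 24.1124959091²
eq2: (x − 36.863)² + (y − 29.881)² = 67.6136291259²
eq3: (x + 12.986)² + (y − 49.892)² = 31.6042695629²
eq2−eq1, eq2−eq3 (x²,y² cancel):
  -111.970·x − 55.222·y = 2109.239239
  -99.698·x + 40.022·y = 3978.865919
det = -111.970·40.022 − -55.222·-99.698 = -9986.786296
x = (2109.239239·40.022 − -55.222·3978.865919) / -9986.786296 = -30.453932
y = (-111.970·3978.865919 − 2109.239239·-99.698) / -9986.786296 = 23.553792
|P − Q| = √((-30.453932 − -40.161)² + (23.553792 − 2.139)²) = 23.512135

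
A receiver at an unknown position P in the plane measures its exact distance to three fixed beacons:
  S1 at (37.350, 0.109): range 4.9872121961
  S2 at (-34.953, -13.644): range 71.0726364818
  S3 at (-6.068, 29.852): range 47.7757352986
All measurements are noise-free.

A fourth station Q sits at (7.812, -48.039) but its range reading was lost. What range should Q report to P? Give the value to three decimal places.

eq1: (x − 37.350)² + (y − 0.109)² = 4.9872121961²
eq2: (x + 34.953)² + (y + 13.644)² = 71.0726364818²
eq3: (x + 6.068)² + (y − 29.852)² = 47.7757352986²
eq3−eq2, eq3−eq1 (x²,y² cancel):
  -57.770·x − 86.992·y = -2288.890356
  86.836·x − 59.486·y = 2724.720451
det = -57.770·-59.486 − -86.992·86.836 = 10990.543532
x = (-2288.890356·-59.486 − -86.992·2724.720451) / 10990.543532 = 33.955174
y = (-57.770·2724.720451 − -2288.890356·86.836) / 10990.543532 = 3.762415
|P − Q| = √((33.955174 − 7.812)² + (3.762415 − -48.039)²) = 58.024582

58.025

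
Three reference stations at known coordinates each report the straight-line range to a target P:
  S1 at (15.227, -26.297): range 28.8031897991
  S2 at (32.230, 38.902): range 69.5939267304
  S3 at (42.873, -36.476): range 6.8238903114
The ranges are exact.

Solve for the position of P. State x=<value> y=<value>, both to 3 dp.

eq1: (x − 15.227)² + (y + 26.297)² = 28.8031897991²
eq2: (x − 32.230)² + (y − 38.902)² = 69.5939267304²
eq3: (x − 42.873)² + (y + 36.476)² = 6.8238903114²
eq1−eq3, eq1−eq2 (x²,y² cancel):
  55.292·x − 20.358·y = 3028.257231
  34.006·x + 130.398·y = -2384.946129
det = 55.292·130.398 − -20.358·34.006 = 7902.260364
x = (3028.257231·130.398 − -20.358·-2384.946129) / 7902.260364 = 43.826189
y = (55.292·-2384.946129 − 3028.257231·34.006) / 7902.260364 = -29.719010

x=43.826 y=-29.719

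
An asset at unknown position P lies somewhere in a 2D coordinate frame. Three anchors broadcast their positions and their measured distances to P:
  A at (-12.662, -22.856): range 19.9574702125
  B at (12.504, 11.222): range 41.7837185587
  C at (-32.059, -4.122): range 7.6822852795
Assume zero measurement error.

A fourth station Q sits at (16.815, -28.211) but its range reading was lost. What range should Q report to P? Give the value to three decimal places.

eq1: (x + 12.662)² + (y + 22.856)² = 19.9574702125²
eq2: (x − 12.504)² + (y − 11.222)² = 41.7837185587²
eq3: (x + 32.059)² + (y + 4.122)² = 7.6822852795²
eq2−eq3, eq2−eq1 (x²,y² cancel):
  -89.126·x − 30.688·y = 2449.348694
  -50.332·x − 68.156·y = 1748.018199
det = -89.126·-68.156 − -30.688·-50.332 = 4529.883240
x = (2449.348694·-68.156 − -30.688·1748.018199) / 4529.883240 = -25.010496
y = (-89.126·1748.018199 − 2449.348694·-50.332) / 4529.883240 = -7.177503
|P − Q| = √((-25.010496 − 16.815)² + (-7.177503 − -28.211)²) = 46.816451

46.816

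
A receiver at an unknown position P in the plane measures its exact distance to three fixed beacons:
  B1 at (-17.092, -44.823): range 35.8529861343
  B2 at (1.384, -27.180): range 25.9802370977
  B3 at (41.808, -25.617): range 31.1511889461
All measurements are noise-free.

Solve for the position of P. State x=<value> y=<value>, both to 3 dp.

eq1: (x + 17.092)² + (y + 44.823)² = 35.8529861343²
eq2: (x − 1.384)² + (y + 27.180)² = 25.9802370977²
eq3: (x − 41.808)² + (y + 25.617)² = 31.1511889461²
eq3−eq1, eq3−eq2 (x²,y² cancel):
  -117.800·x − 38.412·y = -417.941802
  -80.848·x − 3.126·y = -1368.047844
det = -117.800·-3.126 − -38.412·-80.848 = -2737.290576
x = (-417.941802·-3.126 − -38.412·-1368.047844) / -2737.290576 = 18.720324
y = (-117.800·-1368.047844 − -417.941802·-80.848) / -2737.290576 = -46.530054

x=18.720 y=-46.530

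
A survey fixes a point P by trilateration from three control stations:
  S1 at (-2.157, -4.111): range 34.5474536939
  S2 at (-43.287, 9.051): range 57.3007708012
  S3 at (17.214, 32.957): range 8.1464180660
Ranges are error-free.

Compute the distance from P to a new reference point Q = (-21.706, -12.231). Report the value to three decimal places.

eq1: (x + 2.157)² + (y + 4.111)² = 34.5474536939²
eq2: (x + 43.287)² + (y − 9.051)² = 57.3007708012²
eq3: (x − 17.214)² + (y − 32.957)² = 8.1464180660²
eq1−eq2, eq1−eq3 (x²,y² cancel):
  -82.260·x + 26.324·y = -155.719778
  38.742·x + 74.136·y = 2488.095104
det = -82.260·74.136 − 26.324·38.742 = -7118.271768
x = (-155.719778·74.136 − 26.324·2488.095104) / -7118.271768 = 10.823000
y = (-82.260·2488.095104 − -155.719778·38.742) / -7118.271768 = 27.905342
|P − Q| = √((10.823000 − -21.706)² + (27.905342 − -12.231)²) = 51.662964

51.663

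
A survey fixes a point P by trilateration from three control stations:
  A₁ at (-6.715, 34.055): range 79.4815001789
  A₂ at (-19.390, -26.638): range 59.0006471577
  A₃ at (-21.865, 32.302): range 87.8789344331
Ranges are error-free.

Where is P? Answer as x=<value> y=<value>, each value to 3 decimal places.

eq1: (x + 6.715)² + (y − 34.055)² = 79.4815001789²
eq2: (x + 19.390)² + (y + 26.638)² = 59.0006471577²
eq3: (x + 21.865)² + (y − 32.302)² = 87.8789344331²
eq3−eq1, eq3−eq2 (x²,y² cancel):
  30.300·x + 3.506·y = 1088.735067
  4.950·x − 117.880·y = 3805.688467
det = 30.300·-117.880 − 3.506·4.950 = -3589.118700
x = (1088.735067·-117.880 − 3.506·3805.688467) / -3589.118700 = 39.475661
y = (30.300·3805.688467 − 1088.735067·4.950) / -3589.118700 = -30.626773

x=39.476 y=-30.627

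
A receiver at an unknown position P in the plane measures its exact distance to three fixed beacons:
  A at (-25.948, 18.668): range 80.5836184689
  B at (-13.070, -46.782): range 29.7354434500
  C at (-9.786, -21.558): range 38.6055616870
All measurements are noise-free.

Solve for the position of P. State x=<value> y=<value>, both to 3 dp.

x=16.509 y=-49.823

eq1: (x + 25.948)² + (y − 18.668)² = 80.5836184689²
eq2: (x + 13.070)² + (y + 46.782)² = 29.7354434500²
eq3: (x + 9.786)² + (y + 21.558)² = 38.6055616870²
eq1−eq3, eq1−eq2 (x²,y² cancel):
  32.324·x − 80.452·y = 4542.050404
  25.756·x − 130.900·y = 6947.110464
det = 32.324·-130.900 − -80.452·25.756 = -2159.089888
x = (4542.050404·-130.900 − -80.452·6947.110464) / -2159.089888 = 16.509487
y = (32.324·6947.110464 − 4542.050404·25.756) / -2159.089888 = -49.823469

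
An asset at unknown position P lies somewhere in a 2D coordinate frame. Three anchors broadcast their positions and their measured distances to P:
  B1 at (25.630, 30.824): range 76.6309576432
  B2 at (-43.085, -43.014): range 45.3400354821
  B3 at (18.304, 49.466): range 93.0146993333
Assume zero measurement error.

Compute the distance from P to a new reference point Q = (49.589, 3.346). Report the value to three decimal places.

eq1: (x − 25.630)² + (y − 30.824)² = 76.6309576432²
eq2: (x + 43.085)² + (y + 43.014)² = 45.3400354821²
eq3: (x − 18.304)² + (y − 49.466)² = 93.0146993333²
eq3−eq2, eq3−eq1 (x²,y² cancel):
  -122.778·x − 184.960·y = 7520.615324
  14.652·x − 37.284·y = 1604.524927
det = -122.778·-37.284 − -184.960·14.652 = 7287.688872
x = (7520.615324·-37.284 − -184.960·1604.524927) / 7287.688872 = 2.246845
y = (-122.778·1604.524927 − 7520.615324·14.652) / 7287.688872 = -42.152241
|P − Q| = √((2.246845 − 49.589)² + (-42.152241 − 3.346)²) = 65.661020

65.661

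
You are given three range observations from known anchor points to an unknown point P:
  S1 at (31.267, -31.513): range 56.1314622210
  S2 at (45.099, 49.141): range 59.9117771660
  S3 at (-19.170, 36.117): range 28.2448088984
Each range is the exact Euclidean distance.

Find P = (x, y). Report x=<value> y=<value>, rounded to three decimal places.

eq1: (x − 31.267)² + (y + 31.513)² = 56.1314622210²
eq2: (x − 45.099)² + (y − 49.141)² = 59.9117771660²
eq3: (x + 19.170)² + (y − 36.117)² = 28.2448088984²
eq3−eq1, eq3−eq2 (x²,y² cancel):
  100.874·x − 135.260·y = -2054.203952
  128.538·x + 26.048·y = -14.820720
det = 100.874·26.048 − -135.260·128.538 = 20013.615832
x = (-2054.203952·26.048 − -135.260·-14.820720) / 20013.615832 = -2.773739
y = (100.874·-14.820720 − -2054.203952·128.538) / 20013.615832 = 13.118481

x=-2.774 y=13.118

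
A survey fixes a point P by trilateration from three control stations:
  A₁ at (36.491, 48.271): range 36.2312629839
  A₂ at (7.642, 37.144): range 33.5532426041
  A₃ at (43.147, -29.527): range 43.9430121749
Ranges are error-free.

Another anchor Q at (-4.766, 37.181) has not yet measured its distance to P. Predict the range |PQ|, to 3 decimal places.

eq1: (x − 36.491)² + (y − 48.271)² = 36.2312629839²
eq2: (x − 7.642)² + (y − 37.144)² = 33.5532426041²
eq3: (x − 43.147)² + (y + 29.527)² = 43.9430121749²
eq1−eq3, eq1−eq2 (x²,y² cancel):
  13.312·x − 155.596·y = -1546.459086
  -57.698·x − 22.254·y = -2036.721294
det = 13.312·-22.254 − -155.596·-57.698 = -9273.823256
x = (-1546.459086·-22.254 − -155.596·-2036.721294) / -9273.823256 = 30.461092
y = (13.312·-2036.721294 − -1546.459086·-57.698) / -9273.823256 = 12.545034
|P − Q| = √((30.461092 − -4.766)² + (12.545034 − 37.181)²) = 42.986961

42.987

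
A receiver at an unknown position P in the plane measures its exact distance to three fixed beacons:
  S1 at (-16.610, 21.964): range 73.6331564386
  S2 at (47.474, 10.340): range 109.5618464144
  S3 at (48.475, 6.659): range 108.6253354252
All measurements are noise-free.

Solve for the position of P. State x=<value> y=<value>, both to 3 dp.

eq1: (x + 16.610)² + (y − 21.964)² = 73.6331564386²
eq2: (x − 47.474)² + (y − 10.340)² = 109.5618464144²
eq3: (x − 48.475)² + (y − 6.659)² = 108.6253354252²
eq3−eq2, eq3−eq1 (x²,y² cancel):
  -2.002·x + 7.362·y = -237.806323
  -130.170·x + 30.610·y = 4741.763259
det = -2.002·30.610 − 7.362·-130.170 = 897.030320
x = (-237.806323·30.610 − 7.362·4741.763259) / 897.030320 = -47.030866
y = (-2.002·4741.763259 − -237.806323·-130.170) / 897.030320 = -45.091295

x=-47.031 y=-45.091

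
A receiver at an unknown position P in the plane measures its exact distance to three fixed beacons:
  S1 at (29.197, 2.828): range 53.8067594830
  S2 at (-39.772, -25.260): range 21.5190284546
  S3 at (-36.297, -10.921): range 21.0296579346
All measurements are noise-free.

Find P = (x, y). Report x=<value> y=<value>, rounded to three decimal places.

eq1: (x − 29.197)² + (y − 2.828)² = 53.8067594830²
eq2: (x + 39.772)² + (y + 25.260)² = 21.5190284546²
eq3: (x + 36.297)² + (y + 10.921)² = 21.0296579346²
eq3−eq2, eq3−eq1 (x²,y² cancel):
  -6.950·x − 28.678·y = 762.317061
  130.988·x + 27.498·y = -3029.198910
det = -6.950·27.498 − -28.678·130.988 = 3565.362764
x = (762.317061·27.498 − -28.678·-3029.198910) / 3565.362764 = -18.485965
y = (-6.950·-3029.198910 − 762.317061·130.988) / 3565.362764 = -22.101946

x=-18.486 y=-22.102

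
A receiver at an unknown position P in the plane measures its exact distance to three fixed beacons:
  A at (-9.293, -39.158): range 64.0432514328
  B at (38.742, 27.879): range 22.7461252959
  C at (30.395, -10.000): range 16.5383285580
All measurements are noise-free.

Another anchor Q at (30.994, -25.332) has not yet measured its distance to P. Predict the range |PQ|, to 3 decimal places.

31.105

eq1: (x + 9.293)² + (y + 39.158)² = 64.0432514328²
eq2: (x − 38.742)² + (y − 27.879)² = 22.7461252959²
eq3: (x − 30.395)² + (y + 10.000)² = 16.5383285580²
eq2−eq1, eq2−eq3 (x²,y² cancel):
  -96.070·x − 134.074·y = -4242.624230
  -16.694·x − 75.758·y = -1010.455276
det = -96.070·-75.758 − -134.074·-16.694 = 5039.839704
x = (-4242.624230·-75.758 − -134.074·-1010.455276) / 5039.839704 = 36.893425
y = (-96.070·-1010.455276 − -4242.624230·-16.694) / 5039.839704 = 5.208116
|P − Q| = √((36.893425 − 30.994)² + (5.208116 − -25.332)²) = 31.104692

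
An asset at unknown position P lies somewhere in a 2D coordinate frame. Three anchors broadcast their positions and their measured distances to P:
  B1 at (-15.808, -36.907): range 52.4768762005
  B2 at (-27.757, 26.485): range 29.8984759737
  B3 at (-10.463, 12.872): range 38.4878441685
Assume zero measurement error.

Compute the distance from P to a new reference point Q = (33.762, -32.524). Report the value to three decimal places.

eq1: (x + 15.808)² + (y + 36.907)² = 52.4768762005²
eq2: (x + 27.757)² + (y − 26.485)² = 29.8984759737²
eq3: (x + 10.463)² + (y − 12.872)² = 38.4878441685²
eq1−eq3, eq1−eq2 (x²,y² cancel):
  10.690·x + 99.558·y = -64.348373
  -23.898·x + 126.784·y = 1719.790431
det = 10.690·126.784 − 99.558·-23.898 = 3734.558044
x = (-64.348373·126.784 − 99.558·1719.790431) / 3734.558044 = -48.031718
y = (10.690·1719.790431 − -64.348373·-23.898) / 3734.558044 = 4.511046
|P − Q| = √((-48.031718 − 33.762)² + (4.511046 − -32.524)²) = 89.787566

89.788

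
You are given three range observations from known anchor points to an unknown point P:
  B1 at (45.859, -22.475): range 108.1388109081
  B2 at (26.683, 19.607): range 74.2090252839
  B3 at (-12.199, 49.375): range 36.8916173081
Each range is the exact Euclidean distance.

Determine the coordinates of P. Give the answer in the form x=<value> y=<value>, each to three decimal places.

x=-45.998 y=34.589

eq1: (x − 45.859)² + (y + 22.475)² = 108.1388109081²
eq2: (x − 26.683)² + (y − 19.607)² = 74.2090252839²
eq3: (x + 12.199)² + (y − 49.375)² = 36.8916173081²
eq2−eq3, eq2−eq1 (x²,y² cancel):
  -77.764·x + 59.536·y = 5636.277294
  38.352·x − 84.164·y = -4675.266423
det = -77.764·-84.164 − 59.536·38.352 = 4261.604624
x = (5636.277294·-84.164 − 59.536·-4675.266423) / 4261.604624 = -45.997927
y = (-77.764·-4675.266423 − 5636.277294·38.352) / 4261.604624 = 34.589063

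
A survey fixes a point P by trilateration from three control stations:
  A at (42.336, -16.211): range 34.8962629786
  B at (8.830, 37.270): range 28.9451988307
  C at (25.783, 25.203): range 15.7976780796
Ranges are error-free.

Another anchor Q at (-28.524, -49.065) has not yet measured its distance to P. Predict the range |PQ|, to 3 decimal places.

eq1: (x − 42.336)² + (y + 16.211)² = 34.8962629786²
eq2: (x − 8.830)² + (y − 37.270)² = 28.9451988307²
eq3: (x − 25.783)² + (y − 25.203)² = 15.7976780796²
eq3−eq2, eq3−eq1 (x²,y² cancel):
  -33.906·x + 24.134·y = -421.190401
  33.106·x − 82.828·y = -213.003418
det = -33.906·-82.828 − 24.134·33.106 = 2009.385964
x = (-421.190401·-82.828 − 24.134·-213.003418) / 2009.385964 = 19.920007
y = (-33.906·-213.003418 − -421.190401·33.106) / 2009.385964 = 10.533578
|P − Q| = √((19.920007 − -28.524)² + (10.533578 − -49.065)²) = 76.803726

76.804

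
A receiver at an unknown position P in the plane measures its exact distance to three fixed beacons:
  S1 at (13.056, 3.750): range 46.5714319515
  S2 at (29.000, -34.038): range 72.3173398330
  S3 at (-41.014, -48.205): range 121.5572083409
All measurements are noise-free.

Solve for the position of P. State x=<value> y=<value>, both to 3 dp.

x=46.538 y=36.120

eq1: (x − 13.056)² + (y − 3.750)² = 46.5714319515²
eq2: (x − 29.000)² + (y + 34.038)² = 72.3173398330²
eq3: (x + 41.014)² + (y + 48.205)² = 121.5572083409²
eq3−eq2, eq3−eq1 (x²,y² cancel):
  140.028·x + 28.334·y = 7540.072482
  108.140·x + 103.910·y = 8785.908041
det = 140.028·103.910 − 28.334·108.140 = 11486.270720
x = (7540.072482·103.910 − 28.334·8785.908041) / 11486.270720 = 46.538082
y = (140.028·8785.908041 − 7540.072482·108.140) / 11486.270720 = 36.120487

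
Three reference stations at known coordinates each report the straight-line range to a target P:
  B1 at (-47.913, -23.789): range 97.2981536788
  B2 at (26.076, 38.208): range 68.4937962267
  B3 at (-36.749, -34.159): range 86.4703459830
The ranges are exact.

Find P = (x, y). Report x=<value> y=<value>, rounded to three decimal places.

x=49.355 y=-26.208

eq1: (x + 47.913)² + (y + 23.789)² = 97.2981536788²
eq2: (x − 26.076)² + (y − 38.208)² = 68.4937962267²
eq3: (x + 36.749)² + (y + 34.159)² = 86.4703459830²
eq3−eq2, eq3−eq1 (x²,y² cancel):
  125.650·x + 144.734·y = 2408.203371
  -22.328·x + 20.740·y = -1645.564167
det = 125.650·20.740 − 144.734·-22.328 = 5837.601752
x = (2408.203371·20.740 − 144.734·-1645.564167) / 5837.601752 = 49.355066
y = (125.650·-1645.564167 − 2408.203371·-22.328) / 5837.601752 = -26.208498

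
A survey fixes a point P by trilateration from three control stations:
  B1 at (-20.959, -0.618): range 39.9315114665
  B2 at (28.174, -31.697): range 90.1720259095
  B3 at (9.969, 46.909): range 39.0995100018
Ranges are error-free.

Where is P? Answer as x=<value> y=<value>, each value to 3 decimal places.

eq1: (x + 20.959)² + (y + 0.618)² = 39.9315114665²
eq2: (x − 28.174)² + (y + 31.697)² = 90.1720259095²
eq3: (x − 9.969)² + (y − 46.909)² = 39.0995100018²
eq1−eq3, eq1−eq2 (x²,y² cancel):
  61.856·x + 95.054·y = 1925.927563
  98.266·x − 62.158·y = -5177.656169
det = 61.856·-62.158 − 95.054·98.266 = -13185.421612
x = (1925.927563·-62.158 − 95.054·-5177.656169) / -13185.421612 = -28.246736
y = (61.856·-5177.656169 − 1925.927563·98.266) / -13185.421612 = 38.642852

x=-28.247 y=38.643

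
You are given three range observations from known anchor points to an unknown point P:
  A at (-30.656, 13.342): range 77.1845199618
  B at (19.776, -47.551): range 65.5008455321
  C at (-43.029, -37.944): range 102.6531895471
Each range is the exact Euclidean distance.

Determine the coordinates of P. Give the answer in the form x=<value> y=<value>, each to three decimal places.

x=46.521 y=12.241

eq1: (x + 30.656)² + (y − 13.342)² = 77.1845199618²
eq2: (x − 19.776)² + (y + 47.551)² = 65.5008455321²
eq3: (x + 43.029)² + (y + 37.944)² = 102.6531895471²
eq1−eq3, eq1−eq2 (x²,y² cancel):
  -24.746·x − 102.572·y = -2406.784525
  100.864·x − 121.786·y = 3201.477833
det = -24.746·-121.786 − -102.572·100.864 = 13359.538564
x = (-2406.784525·-121.786 − -102.572·3201.477833) / 13359.538564 = 46.520667
y = (-24.746·3201.477833 − -2406.784525·100.864) / 13359.538564 = 12.241002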